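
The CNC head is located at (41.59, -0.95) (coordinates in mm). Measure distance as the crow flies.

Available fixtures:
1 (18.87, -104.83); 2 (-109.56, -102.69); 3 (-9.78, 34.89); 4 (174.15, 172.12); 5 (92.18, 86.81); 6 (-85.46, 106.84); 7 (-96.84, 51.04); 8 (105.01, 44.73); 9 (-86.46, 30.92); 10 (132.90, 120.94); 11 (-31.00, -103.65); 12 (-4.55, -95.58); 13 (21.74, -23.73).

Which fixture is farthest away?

4

Distances from (41.59, -0.95):
1: 106.34 mm
2: 182.20 mm
3: 62.64 mm
4: 218.00 mm
5: 101.30 mm
6: 166.61 mm
7: 147.87 mm
8: 78.16 mm
9: 131.96 mm
10: 152.30 mm
11: 125.76 mm
12: 105.28 mm
13: 30.22 mm
Maximum: 4 at 218.00 mm.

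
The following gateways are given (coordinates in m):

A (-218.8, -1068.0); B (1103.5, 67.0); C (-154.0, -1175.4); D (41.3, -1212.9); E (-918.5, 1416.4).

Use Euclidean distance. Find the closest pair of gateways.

A and C

Pairwise distances:
A–B: 1742.6 m
A–C: 125.4 m
A–D: 297.7 m
A–E: 2581.1 m
B–C: 1767.7 m
B–D: 1663.3 m
B–E: 2430.9 m
C–D: 198.9 m
C–E: 2702.2 m
D–E: 2799.0 m
Closest pair: A–C at 125.4 m.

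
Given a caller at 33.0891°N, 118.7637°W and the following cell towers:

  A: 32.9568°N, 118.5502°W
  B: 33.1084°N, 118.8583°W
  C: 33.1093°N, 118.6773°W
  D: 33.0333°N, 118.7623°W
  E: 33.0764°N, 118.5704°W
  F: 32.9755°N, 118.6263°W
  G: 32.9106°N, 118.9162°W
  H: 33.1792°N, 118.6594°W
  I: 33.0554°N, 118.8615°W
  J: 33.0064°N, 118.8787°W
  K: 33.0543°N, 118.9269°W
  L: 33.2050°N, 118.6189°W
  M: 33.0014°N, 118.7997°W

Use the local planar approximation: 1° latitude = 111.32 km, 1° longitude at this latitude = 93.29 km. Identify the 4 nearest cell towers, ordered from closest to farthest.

Distances from 33.0891°N, 118.7637°W:
A: √((-0.1323·111.32)² + (0.2135·93.29)²) = √(216.903262 + 396.703420) = 24.7711 km
B: √((0.0193·111.32)² + (-0.0946·93.29)²) = √(4.615949 + 77.884755) = 9.0830 km
C: √((0.0202·111.32)² + (0.0864·93.29)²) = √(5.056490 + 64.967727) = 8.3680 km
D: √((-0.0558·111.32)² + (0.0014·93.29)²) = √(38.584670 + 0.017058) = 6.2130 km
E: √((-0.0127·111.32)² + (0.1933·93.29)²) = √(1.998729 + 325.187538) = 18.0883 km
F: √((-0.1136·111.32)² + (0.1374·93.29)²) = √(159.920102 + 164.302303) = 18.0062 km
G: √((-0.1785·111.32)² + (-0.1525·93.29)²) = √(394.841539 + 202.399704) = 24.4385 km
H: √((0.0901·111.32)² + (0.1043·93.29)²) = √(100.599536 + 94.675761) = 13.9741 km
I: √((-0.0337·111.32)² + (-0.0978·93.29)²) = √(14.073632 + 83.243033) = 9.8649 km
J: √((-0.0827·111.32)² + (-0.1150·93.29)²) = √(84.753456 + 115.097494) = 14.1369 km
K: √((-0.0348·111.32)² + (-0.1632·93.29)²) = √(15.007380 + 231.798433) = 15.7101 km
L: √((0.1159·111.32)² + (0.1448·93.29)²) = √(166.461294 + 182.476654) = 18.6799 km
M: √((-0.0877·111.32)² + (-0.0360·93.29)²) = √(95.311561 + 11.279119) = 10.3243 km
Sorted: D (6.2130 km) < C (8.3680 km) < B (9.0830 km) < I (9.8649 km) < M (10.3243 km) < H (13.9741 km) < …

D, C, B, I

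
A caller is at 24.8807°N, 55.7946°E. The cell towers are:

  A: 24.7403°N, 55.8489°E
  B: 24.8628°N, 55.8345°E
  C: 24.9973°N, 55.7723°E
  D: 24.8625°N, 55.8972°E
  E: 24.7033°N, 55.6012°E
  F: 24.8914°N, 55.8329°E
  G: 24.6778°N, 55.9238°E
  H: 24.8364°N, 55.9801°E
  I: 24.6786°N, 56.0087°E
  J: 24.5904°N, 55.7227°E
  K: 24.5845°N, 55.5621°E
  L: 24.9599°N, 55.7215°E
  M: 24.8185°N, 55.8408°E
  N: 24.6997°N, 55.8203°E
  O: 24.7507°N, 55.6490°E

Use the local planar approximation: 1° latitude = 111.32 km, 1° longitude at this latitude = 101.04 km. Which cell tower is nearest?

Distances from 24.8807°N, 55.7946°E:
A: 16.5643 km
B: 4.4971 km
C: 13.1740 km
D: 10.5628 km
E: 27.7821 km
F: 4.0490 km
G: 26.0880 km
H: 19.3808 km
I: 31.2109 km
J: 33.1227 km
K: 40.4856 km
L: 11.5015 km
M: 8.3507 km
N: 20.3156 km
O: 20.6362 km
Minimum: F at 4.0490 km.

F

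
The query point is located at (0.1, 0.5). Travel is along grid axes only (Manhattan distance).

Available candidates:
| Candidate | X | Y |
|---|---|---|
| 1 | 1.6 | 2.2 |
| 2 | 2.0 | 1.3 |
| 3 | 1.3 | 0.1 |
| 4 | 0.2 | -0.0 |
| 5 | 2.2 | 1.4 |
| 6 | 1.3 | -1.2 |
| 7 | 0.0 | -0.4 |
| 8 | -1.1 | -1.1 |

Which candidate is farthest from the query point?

1

Distances from (0.1, 0.5):
1: |1.5| + |1.7| = 1.5 + 1.7 = 3.2
2: |1.9| + |0.8| = 1.9 + 0.8 = 2.7
3: |1.2| + |-0.4| = 1.2 + 0.4 = 1.6
4: |0.1| + |-0.5| = 0.1 + 0.5 = 0.6
5: |2.1| + |0.9| = 2.1 + 0.9 = 3.0
6: |1.2| + |-1.7| = 1.2 + 1.7 = 2.9
7: |-0.1| + |-0.9| = 0.1 + 0.9 = 1.0
8: |-1.2| + |-1.6| = 1.2 + 1.6 = 2.8
Maximum: 1 at 3.2.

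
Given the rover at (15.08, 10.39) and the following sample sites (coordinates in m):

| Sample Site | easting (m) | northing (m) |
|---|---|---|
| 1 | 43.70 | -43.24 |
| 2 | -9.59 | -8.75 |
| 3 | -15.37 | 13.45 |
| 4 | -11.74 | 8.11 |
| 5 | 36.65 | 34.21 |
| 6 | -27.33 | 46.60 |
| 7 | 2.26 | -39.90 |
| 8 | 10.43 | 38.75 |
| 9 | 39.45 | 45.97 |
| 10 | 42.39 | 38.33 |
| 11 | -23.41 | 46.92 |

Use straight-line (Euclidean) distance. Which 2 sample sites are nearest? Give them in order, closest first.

4, 8

Distances from (15.08, 10.39):
1: √((28.62)² + (-53.63)²) = √(819.1044 + 2876.1769) = 60.79 m
2: √((-24.67)² + (-19.14)²) = √(608.6089 + 366.3396) = 31.22 m
3: √((-30.45)² + (3.06)²) = √(927.2025 + 9.3636) = 30.60 m
4: √((-26.82)² + (-2.28)²) = √(719.3124 + 5.1984) = 26.92 m
5: √((21.57)² + (23.82)²) = √(465.2649 + 567.3924) = 32.13 m
6: √((-42.41)² + (36.21)²) = √(1798.6081 + 1311.1641) = 55.77 m
7: √((-12.82)² + (-50.29)²) = √(164.3524 + 2529.0841) = 51.90 m
8: √((-4.65)² + (28.36)²) = √(21.6225 + 804.2896) = 28.74 m
9: √((24.37)² + (35.58)²) = √(593.8969 + 1265.9364) = 43.13 m
10: √((27.31)² + (27.94)²) = √(745.8361 + 780.6436) = 39.07 m
11: √((-38.49)² + (36.53)²) = √(1481.4801 + 1334.4409) = 53.07 m
Sorted: 4 (26.92 m) < 8 (28.74 m) < 3 (30.60 m) < 2 (31.22 m) < …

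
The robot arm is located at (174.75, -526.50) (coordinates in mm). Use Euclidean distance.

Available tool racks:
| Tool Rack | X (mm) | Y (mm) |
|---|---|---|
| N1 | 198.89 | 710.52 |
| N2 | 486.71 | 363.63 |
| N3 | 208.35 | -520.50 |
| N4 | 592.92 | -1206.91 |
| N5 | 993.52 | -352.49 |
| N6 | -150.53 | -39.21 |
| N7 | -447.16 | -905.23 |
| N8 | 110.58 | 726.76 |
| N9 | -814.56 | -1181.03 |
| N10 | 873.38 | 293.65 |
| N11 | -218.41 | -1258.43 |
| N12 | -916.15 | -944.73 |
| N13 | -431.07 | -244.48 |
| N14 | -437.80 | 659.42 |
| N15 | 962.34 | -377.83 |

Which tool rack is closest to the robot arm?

Distances from (174.75, -526.50):
N1: √((24.14)² + (1237.02)²) = √(582.7396 + 1530218.4804) = 1237.26 mm
N2: √((311.96)² + (890.13)²) = √(97319.0416 + 792331.4169) = 943.21 mm
N3: √((33.60)² + (6.00)²) = √(1128.9600 + 36.0000) = 34.13 mm
N4: √((418.17)² + (-680.41)²) = √(174866.1489 + 462957.7681) = 798.64 mm
N5: √((818.77)² + (174.01)²) = √(670384.3129 + 30279.4801) = 837.06 mm
N6: √((-325.28)² + (487.29)²) = √(105807.0784 + 237451.5441) = 585.88 mm
N7: √((-621.91)² + (-378.73)²) = √(386772.0481 + 143436.4129) = 728.15 mm
N8: √((-64.17)² + (1253.26)²) = √(4117.7889 + 1570660.6276) = 1254.90 mm
N9: √((-989.31)² + (-654.53)²) = √(978734.2761 + 428409.5209) = 1186.23 mm
N10: √((698.63)² + (820.15)²) = √(488083.8769 + 672646.0225) = 1077.37 mm
N11: √((-393.16)² + (-731.93)²) = √(154574.7856 + 535721.5249) = 830.84 mm
N12: √((-1090.90)² + (-418.23)²) = √(1190062.8100 + 174916.3329) = 1168.32 mm
N13: √((-605.82)² + (282.02)²) = √(367017.8724 + 79535.2804) = 668.25 mm
N14: √((-612.55)² + (1185.92)²) = √(375217.5025 + 1406406.2464) = 1334.77 mm
N15: √((787.59)² + (148.67)²) = √(620298.0081 + 22102.7689) = 801.50 mm
Minimum: N3 at 34.13 mm.

N3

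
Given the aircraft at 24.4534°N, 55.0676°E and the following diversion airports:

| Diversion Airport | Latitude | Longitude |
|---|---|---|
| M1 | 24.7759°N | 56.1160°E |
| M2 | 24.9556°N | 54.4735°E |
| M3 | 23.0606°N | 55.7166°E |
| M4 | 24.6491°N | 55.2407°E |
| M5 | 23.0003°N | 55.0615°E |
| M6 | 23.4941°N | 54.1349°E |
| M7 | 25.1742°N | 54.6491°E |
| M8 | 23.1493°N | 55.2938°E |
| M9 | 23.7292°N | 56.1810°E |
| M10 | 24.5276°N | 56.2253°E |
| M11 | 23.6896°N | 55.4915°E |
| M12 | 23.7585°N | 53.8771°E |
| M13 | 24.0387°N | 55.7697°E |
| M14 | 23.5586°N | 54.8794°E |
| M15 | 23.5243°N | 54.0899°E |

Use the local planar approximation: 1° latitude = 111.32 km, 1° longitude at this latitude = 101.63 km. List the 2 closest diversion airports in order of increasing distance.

Distances from 24.4534°N, 55.0676°E:
M1: 112.4345 km
M2: 82.2855 km
M3: 168.4929 km
M4: 28.0015 km
M5: 161.7603 km
M6: 142.7906 km
M7: 90.8149 km
M8: 146.9813 km
M9: 138.9362 km
M10: 117.9466 km
M11: 95.3175 km
M12: 143.6060 km
M13: 84.9859 km
M14: 101.4289 km
M15: 143.4237 km
Sorted: M4 (28.0015 km) < M2 (82.2855 km) < M13 (84.9859 km) < M7 (90.8149 km) < …

M4, M2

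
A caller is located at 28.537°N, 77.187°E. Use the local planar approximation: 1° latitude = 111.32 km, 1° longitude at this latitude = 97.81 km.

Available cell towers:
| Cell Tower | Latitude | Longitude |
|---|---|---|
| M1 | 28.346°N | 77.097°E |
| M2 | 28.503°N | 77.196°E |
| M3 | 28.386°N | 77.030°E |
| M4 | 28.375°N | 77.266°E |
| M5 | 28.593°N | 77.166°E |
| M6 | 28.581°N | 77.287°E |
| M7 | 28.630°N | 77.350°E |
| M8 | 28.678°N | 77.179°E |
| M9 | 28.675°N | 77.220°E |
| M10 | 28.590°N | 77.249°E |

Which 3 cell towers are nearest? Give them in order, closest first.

M2, M5, M10

Distances from 28.537°N, 77.187°E:
M1: √((-0.191·111.32)² + (-0.090·97.81)²) = √(452.07775 + 77.49105) = 23.012 km
M2: √((-0.034·111.32)² + (0.009·97.81)²) = √(14.32532 + 0.77491) = 3.886 km
M3: √((-0.151·111.32)² + (-0.157·97.81)²) = √(282.55324 + 235.81196) = 22.768 km
M4: √((-0.162·111.32)² + (0.079·97.81)²) = √(325.21939 + 59.70637) = 19.620 km
M5: √((0.056·111.32)² + (-0.021·97.81)²) = √(38.86176 + 4.21896) = 6.564 km
M6: √((0.044·111.32)² + (0.100·97.81)²) = √(23.99119 + 95.66796) = 10.939 km
M7: √((0.093·111.32)² + (0.163·97.81)²) = √(107.17964 + 254.18021) = 19.009 km
M8: √((0.141·111.32)² + (-0.008·97.81)²) = √(246.36818 + 0.61227) = 15.716 km
M9: √((0.138·111.32)² + (0.033·97.81)²) = √(235.99596 + 10.41824) = 15.698 km
M10: √((0.053·111.32)² + (0.062·97.81)²) = √(34.80953 + 36.77476) = 8.461 km
Sorted: M2 (3.886 km) < M5 (6.564 km) < M10 (8.461 km) < M6 (10.939 km) < M9 (15.698 km) < …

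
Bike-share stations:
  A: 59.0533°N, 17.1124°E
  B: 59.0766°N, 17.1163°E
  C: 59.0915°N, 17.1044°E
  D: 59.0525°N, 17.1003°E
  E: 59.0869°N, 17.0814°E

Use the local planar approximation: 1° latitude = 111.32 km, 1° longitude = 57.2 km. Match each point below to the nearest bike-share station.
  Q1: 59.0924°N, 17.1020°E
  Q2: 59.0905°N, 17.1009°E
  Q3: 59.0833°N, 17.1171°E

Q1 at 59.0924°N, 17.1020°E:
  A: 4.3931 km
  B: 1.9398 km
  C: 0.1700 km
  D: 4.4427 km
  E: 1.3279 km
  → nearest: C (0.1700 km)
Q2 at 59.0905°N, 17.1009°E:
  A: 4.1930 km
  B: 1.7805 km
  C: 0.2291 km
  D: 4.2303 km
  E: 1.1852 km
  → nearest: C (0.2291 km)
Q3 at 59.0833°N, 17.1171°E:
  A: 3.3504 km
  B: 0.7472 km
  C: 1.1666 km
  D: 3.5608 km
  E: 2.0810 km
  → nearest: B (0.7472 km)

Q1→C; Q2→C; Q3→B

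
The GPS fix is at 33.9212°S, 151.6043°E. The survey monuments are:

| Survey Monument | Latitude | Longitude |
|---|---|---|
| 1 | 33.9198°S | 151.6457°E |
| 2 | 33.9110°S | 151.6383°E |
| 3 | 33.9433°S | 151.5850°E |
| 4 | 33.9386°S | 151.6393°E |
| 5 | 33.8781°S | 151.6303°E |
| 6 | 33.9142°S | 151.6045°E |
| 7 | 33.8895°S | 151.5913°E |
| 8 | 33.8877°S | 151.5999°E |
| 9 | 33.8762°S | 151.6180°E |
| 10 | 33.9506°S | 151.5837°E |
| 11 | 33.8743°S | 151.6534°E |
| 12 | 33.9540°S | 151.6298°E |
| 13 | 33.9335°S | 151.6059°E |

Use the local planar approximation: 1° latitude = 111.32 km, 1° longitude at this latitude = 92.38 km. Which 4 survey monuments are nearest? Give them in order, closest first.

6, 13, 3, 2

Distances from 33.9212°S, 151.6043°E:
1: √((0.0014·111.32)² + (0.0414·92.38)²) = √(0.024289 + 14.627045) = 3.8277 km
2: √((0.0102·111.32)² + (0.0340·92.38)²) = √(1.289278 + 9.865378) = 3.3399 km
3: √((-0.0221·111.32)² + (-0.0193·92.38)²) = √(6.052446 + 3.178854) = 3.0383 km
4: √((-0.0174·111.32)² + (0.0350·92.38)²) = √(3.751845 + 10.454229) = 3.7691 km
5: √((0.0431·111.32)² + (0.0260·92.38)²) = √(23.019768 + 5.769028) = 5.3655 km
6: √((0.0070·111.32)² + (0.0002·92.38)²) = √(0.607215 + 0.000341) = 0.7795 km
7: √((0.0317·111.32)² + (-0.0130·92.38)²) = √(12.452740 + 1.442257) = 3.7276 km
8: √((0.0335·111.32)² + (-0.0044·92.38)²) = √(13.907082 + 0.165219) = 3.7513 km
9: √((0.0450·111.32)² + (0.0137·92.38)²) = √(25.094088 + 1.601759) = 5.1668 km
10: √((-0.0294·111.32)² + (-0.0206·92.38)²) = √(10.711272 + 3.621516) = 3.7859 km
11: √((0.0469·111.32)² + (0.0491·92.38)²) = √(27.257880 + 20.574008) = 6.9161 km
12: √((-0.0328·111.32)² + (0.0255·92.38)²) = √(13.331962 + 5.549275) = 4.3453 km
13: √((-0.0123·111.32)² + (0.0016·92.38)²) = √(1.874807 + 0.021847) = 1.3772 km
Sorted: 6 (0.7795 km) < 13 (1.3772 km) < 3 (3.0383 km) < 2 (3.3399 km) < 7 (3.7276 km) < 8 (3.7513 km) < …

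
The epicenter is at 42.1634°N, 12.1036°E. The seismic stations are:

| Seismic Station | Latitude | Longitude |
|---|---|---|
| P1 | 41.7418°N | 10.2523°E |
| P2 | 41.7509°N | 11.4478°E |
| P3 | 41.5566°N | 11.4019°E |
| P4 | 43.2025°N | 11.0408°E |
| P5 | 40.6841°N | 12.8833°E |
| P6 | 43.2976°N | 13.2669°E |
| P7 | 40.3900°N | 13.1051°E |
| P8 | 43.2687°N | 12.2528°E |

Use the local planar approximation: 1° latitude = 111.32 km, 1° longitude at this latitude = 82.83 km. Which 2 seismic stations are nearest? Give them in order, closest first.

Distances from 42.1634°N, 12.1036°E:
P1: √((-0.4216·111.32)² + (-1.8513·82.83)²) = √(2202.660683 + 23514.130546) = 160.3646 km
P2: √((-0.4125·111.32)² + (-0.6558·82.83)²) = √(2108.600480 + 2950.653057) = 71.1284 km
P3: √((-0.6068·111.32)² + (-0.7017·82.83)²) = √(4562.864159 + 3378.144914) = 89.1123 km
P4: √((1.0391·111.32)² + (-1.0628·82.83)²) = √(13380.153167 + 7749.584430) = 145.3607 km
P5: √((-1.4793·111.32)² + (0.7797·82.83)²) = √(27118.078266 + 4170.905894) = 176.8869 km
P6: √((1.1342·111.32)² + (1.1633·82.83)²) = √(15941.371444 + 9284.505523) = 158.8266 km
P7: √((-1.7734·111.32)² + (1.0015·82.83)²) = √(38972.638004 + 6881.406764) = 214.1356 km
P8: √((1.1053·111.32)² + (0.1492·82.83)²) = √(15139.332780 + 152.725997) = 123.6611 km
Sorted: P2 (71.1284 km) < P3 (89.1123 km) < P8 (123.6611 km) < P4 (145.3607 km) < …

P2, P3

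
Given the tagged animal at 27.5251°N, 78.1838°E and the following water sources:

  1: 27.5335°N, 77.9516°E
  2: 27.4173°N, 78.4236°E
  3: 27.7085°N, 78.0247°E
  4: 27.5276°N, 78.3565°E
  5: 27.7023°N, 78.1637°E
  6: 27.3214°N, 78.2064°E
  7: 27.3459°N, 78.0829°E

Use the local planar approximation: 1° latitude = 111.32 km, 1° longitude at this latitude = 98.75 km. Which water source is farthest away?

Distances from 27.5251°N, 78.1838°E:
1: √((0.0084·111.32)² + (-0.2322·98.75)²) = √(0.874390 + 525.773435) = 22.9488 km
2: √((-0.1078·111.32)² + (0.2398·98.75)²) = √(144.007104 + 560.754240) = 26.5473 km
3: √((0.1834·111.32)² + (-0.1591·98.75)²) = √(416.816649 + 246.839449) = 25.7615 km
4: √((0.0025·111.32)² + (0.1727·98.75)²) = √(0.077451 + 290.843180) = 17.0564 km
5: √((0.1772·111.32)² + (-0.0201·98.75)²) = √(389.111289 + 3.939729) = 19.8255 km
6: √((-0.2037·111.32)² + (0.0226·98.75)²) = √(514.195715 + 4.980708) = 22.7854 km
7: √((-0.1792·111.32)² + (-0.1009·98.75)²) = √(397.944408 + 99.278805) = 22.2985 km
Maximum: 2 at 26.5473 km.

2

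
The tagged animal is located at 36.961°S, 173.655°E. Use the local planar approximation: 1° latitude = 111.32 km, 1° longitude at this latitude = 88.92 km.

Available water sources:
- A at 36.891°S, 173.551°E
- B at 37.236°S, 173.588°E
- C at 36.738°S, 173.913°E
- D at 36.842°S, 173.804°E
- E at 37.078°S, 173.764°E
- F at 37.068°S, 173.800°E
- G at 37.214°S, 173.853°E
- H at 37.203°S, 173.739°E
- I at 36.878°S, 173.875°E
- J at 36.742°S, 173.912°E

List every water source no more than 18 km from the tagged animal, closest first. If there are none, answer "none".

A, E, F

Distances from 36.961°S, 173.655°E:
A: 12.093 km
B: 31.187 km
C: 33.802 km
D: 18.736 km
E: 16.235 km
F: 17.553 km
G: 33.214 km
H: 27.956 km
I: 21.635 km
J: 33.415 km
Threshold 18 km: A (12.093 km), E (16.235 km), F (17.553 km) are within range.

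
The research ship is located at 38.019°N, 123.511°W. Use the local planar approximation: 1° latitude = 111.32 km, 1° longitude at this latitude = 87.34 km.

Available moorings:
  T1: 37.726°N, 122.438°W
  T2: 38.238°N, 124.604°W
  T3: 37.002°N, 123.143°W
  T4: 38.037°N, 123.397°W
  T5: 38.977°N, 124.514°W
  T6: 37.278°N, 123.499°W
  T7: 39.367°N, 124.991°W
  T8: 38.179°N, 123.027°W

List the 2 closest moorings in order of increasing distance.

Distances from 38.019°N, 123.511°W:
T1: √((-0.293·111.32)² + (1.073·87.34)²) = √(1063.85303 + 8782.65492) = 99.230 km
T2: √((0.219·111.32)² + (-1.093·87.34)²) = √(594.33954 + 9113.11182) = 98.526 km
T3: √((-1.017·111.32)² + (0.368·87.34)²) = √(12817.05657 + 1033.05159) = 117.686 km
T4: √((0.018·111.32)² + (0.114·87.34)²) = √(4.01505 + 99.13707) = 10.156 km
T5: √((0.958·111.32)² + (-1.003·87.34)²) = √(11373.06218 + 7674.11391) = 138.012 km
T6: √((-0.741·111.32)² + (0.012·87.34)²) = √(6804.28994 + 1.09847) = 82.495 km
T7: √((1.348·111.32)² + (-1.480·87.34)²) = √(22517.81152 + 16708.97487) = 198.058 km
T8: √((0.160·111.32)² + (0.484·87.34)²) = √(317.23885 + 1786.96933) = 45.872 km
Sorted: T4 (10.156 km) < T8 (45.872 km) < T6 (82.495 km) < T2 (98.526 km) < …

T4, T8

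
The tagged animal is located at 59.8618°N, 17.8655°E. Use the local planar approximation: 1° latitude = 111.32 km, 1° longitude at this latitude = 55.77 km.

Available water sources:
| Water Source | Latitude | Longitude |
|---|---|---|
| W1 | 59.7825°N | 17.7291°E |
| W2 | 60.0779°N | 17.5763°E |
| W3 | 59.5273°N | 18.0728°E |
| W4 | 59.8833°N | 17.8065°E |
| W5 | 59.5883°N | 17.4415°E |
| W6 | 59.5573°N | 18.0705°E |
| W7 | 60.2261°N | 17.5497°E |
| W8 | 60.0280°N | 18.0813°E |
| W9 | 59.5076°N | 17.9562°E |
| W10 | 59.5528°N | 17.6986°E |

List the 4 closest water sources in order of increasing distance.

Distances from 59.8618°N, 17.8655°E:
W1: √((-0.0793·111.32)² + (-0.1364·55.77)²) = √(77.927864 + 57.866875) = 11.6531 km
W2: √((0.2161·111.32)² + (-0.2892·55.77)²) = √(578.703260 + 260.134448) = 28.9627 km
W3: √((-0.3345·111.32)² + (0.2073·55.77)²) = √(1386.559911 + 133.659519) = 38.9900 km
W4: √((0.0215·111.32)² + (-0.0590·55.77)²) = √(5.728268 + 10.826930) = 4.0688 km
W5: √((-0.2735·111.32)² + (-0.4240·55.77)²) = √(926.960134 + 559.156016) = 38.5502 km
W6: √((-0.3045·111.32)² + (0.2050·55.77)²) = √(1149.002541 + 130.710059) = 35.7731 km
W7: √((0.3643·111.32)² + (-0.3158·55.77)²) = √(1644.616859 + 310.188391) = 44.2132 km
W8: √((0.1662·111.32)² + (0.2158·55.77)²) = √(342.301210 + 144.845221) = 22.0714 km
W9: √((-0.3542·111.32)² + (0.0907·55.77)²) = √(1554.688940 + 25.586793) = 39.7527 km
W10: √((-0.3090·111.32)² + (-0.1669·55.77)²) = √(1183.214148 + 86.639106) = 35.6350 km
Sorted: W4 (4.0688 km) < W1 (11.6531 km) < W8 (22.0714 km) < W2 (28.9627 km) < W10 (35.6350 km) < W6 (35.7731 km) < …

W4, W1, W8, W2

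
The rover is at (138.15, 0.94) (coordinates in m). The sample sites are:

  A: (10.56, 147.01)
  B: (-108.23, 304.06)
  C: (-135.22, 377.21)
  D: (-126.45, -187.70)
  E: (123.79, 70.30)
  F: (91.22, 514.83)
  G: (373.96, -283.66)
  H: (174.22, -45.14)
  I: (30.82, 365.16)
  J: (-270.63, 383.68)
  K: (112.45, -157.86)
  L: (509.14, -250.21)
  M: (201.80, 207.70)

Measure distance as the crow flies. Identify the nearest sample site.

H

Distances from (138.15, 0.94):
A: 193.95 m
B: 390.62 m
C: 465.09 m
D: 324.96 m
E: 70.83 m
F: 516.03 m
G: 369.60 m
H: 58.52 m
I: 379.71 m
J: 559.99 m
K: 160.87 m
L: 448.01 m
M: 216.34 m
Minimum: H at 58.52 m.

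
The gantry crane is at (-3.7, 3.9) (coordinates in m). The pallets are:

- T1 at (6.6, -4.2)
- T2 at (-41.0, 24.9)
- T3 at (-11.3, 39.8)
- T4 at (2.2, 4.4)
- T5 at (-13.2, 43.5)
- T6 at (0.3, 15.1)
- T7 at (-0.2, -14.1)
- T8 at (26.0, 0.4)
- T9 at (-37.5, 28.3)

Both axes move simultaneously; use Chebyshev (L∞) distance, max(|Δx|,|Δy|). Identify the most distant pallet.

Distances from (-3.7, 3.9):
T1: max(|10.3|, |-8.1|) = 10.3 m
T2: max(|-37.3|, |21.0|) = 37.3 m
T3: max(|-7.6|, |35.9|) = 35.9 m
T4: max(|5.9|, |0.5|) = 5.9 m
T5: max(|-9.5|, |39.6|) = 39.6 m
T6: max(|4.0|, |11.2|) = 11.2 m
T7: max(|3.5|, |-18.0|) = 18.0 m
T8: max(|29.7|, |-3.5|) = 29.7 m
T9: max(|-33.8|, |24.4|) = 33.8 m
Maximum: T5 at 39.6 m.

T5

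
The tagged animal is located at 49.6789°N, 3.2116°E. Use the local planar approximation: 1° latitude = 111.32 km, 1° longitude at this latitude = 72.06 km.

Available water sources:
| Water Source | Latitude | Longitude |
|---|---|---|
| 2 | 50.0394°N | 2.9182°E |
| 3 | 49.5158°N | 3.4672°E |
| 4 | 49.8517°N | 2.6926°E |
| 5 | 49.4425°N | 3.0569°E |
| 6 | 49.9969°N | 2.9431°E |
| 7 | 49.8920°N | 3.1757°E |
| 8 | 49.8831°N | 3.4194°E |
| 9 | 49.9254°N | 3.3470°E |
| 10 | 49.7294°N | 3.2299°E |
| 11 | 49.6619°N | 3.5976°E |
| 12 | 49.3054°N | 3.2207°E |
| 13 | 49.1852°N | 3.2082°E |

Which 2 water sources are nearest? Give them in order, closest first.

10, 7

Distances from 49.6789°N, 3.2116°E:
2: 45.3595 km
3: 25.8630 km
4: 42.0562 km
5: 28.5798 km
6: 40.3422 km
7: 23.8629 km
8: 27.2203 km
9: 29.1234 km
10: 5.7743 km
11: 27.8795 km
12: 41.5832 km
13: 54.9592 km
Sorted: 10 (5.7743 km) < 7 (23.8629 km) < 3 (25.8630 km) < 8 (27.2203 km) < …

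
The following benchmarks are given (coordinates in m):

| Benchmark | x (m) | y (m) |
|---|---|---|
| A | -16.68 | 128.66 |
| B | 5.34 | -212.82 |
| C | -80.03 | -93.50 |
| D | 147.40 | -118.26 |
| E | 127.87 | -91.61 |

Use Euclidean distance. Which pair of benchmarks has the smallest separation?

Pairwise distances:
A–B: √((22.02)² + (-341.48)²) = √(484.8804 + 116608.5904) = 342.19 m
A–C: √((-63.35)² + (-222.16)²) = √(4013.2225 + 49355.0656) = 231.02 m
A–D: √((164.08)² + (-246.92)²) = √(26922.2464 + 60969.4864) = 296.47 m
A–E: √((144.55)² + (-220.27)²) = √(20894.7025 + 48518.8729) = 263.46 m
B–C: √((-85.37)² + (119.32)²) = √(7288.0369 + 14237.2624) = 146.72 m
B–D: √((142.06)² + (94.56)²) = √(20181.0436 + 8941.5936) = 170.65 m
B–E: √((122.53)² + (121.21)²) = √(15013.6009 + 14691.8641) = 172.35 m
C–D: √((227.43)² + (-24.76)²) = √(51724.4049 + 613.0576) = 228.77 m
C–E: √((207.90)² + (1.89)²) = √(43222.4100 + 3.5721) = 207.91 m
D–E: √((-19.53)² + (26.65)²) = √(381.4209 + 710.2225) = 33.04 m
Closest pair: D–E at 33.04 m.

D and E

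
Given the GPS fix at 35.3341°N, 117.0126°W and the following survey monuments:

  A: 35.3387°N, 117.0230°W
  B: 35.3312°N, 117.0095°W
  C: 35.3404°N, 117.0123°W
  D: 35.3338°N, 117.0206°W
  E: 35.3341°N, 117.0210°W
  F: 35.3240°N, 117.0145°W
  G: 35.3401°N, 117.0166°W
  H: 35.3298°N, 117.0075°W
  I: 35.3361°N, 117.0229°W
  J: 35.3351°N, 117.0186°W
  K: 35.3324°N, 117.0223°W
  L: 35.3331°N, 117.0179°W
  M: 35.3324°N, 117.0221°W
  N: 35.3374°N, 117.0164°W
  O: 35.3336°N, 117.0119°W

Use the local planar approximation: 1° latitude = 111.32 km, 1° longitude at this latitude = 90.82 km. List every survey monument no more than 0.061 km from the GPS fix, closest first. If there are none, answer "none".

none

Distances from 35.3341°N, 117.0126°W:
A: 1.0744 km
B: 0.4284 km
C: 0.7018 km
D: 0.7273 km
E: 0.7629 km
F: 1.1375 km
G: 0.7603 km
H: 0.6661 km
I: 0.9616 km
J: 0.5562 km
K: 0.9011 km
L: 0.4941 km
M: 0.8833 km
N: 0.5040 km
O: 0.0845 km
Threshold 0.061 km: none within range.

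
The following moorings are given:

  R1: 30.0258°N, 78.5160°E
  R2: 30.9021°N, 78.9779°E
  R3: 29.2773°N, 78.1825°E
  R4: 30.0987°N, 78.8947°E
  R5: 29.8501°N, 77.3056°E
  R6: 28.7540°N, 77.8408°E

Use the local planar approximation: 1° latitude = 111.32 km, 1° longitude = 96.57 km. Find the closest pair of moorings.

Pairwise distances:
R1–R4: 37.4606 km
R3–R6: 66.9505 km
R1–R3: 89.3306 km
R2–R4: 89.7947 km
R3–R5: 106.0044 km
R1–R2: 107.2642 km
R3–R4: 114.4170 km
R1–R5: 118.5134 km
R5–R6: 132.5127 km
R1–R6: 155.8703 km
R4–R5: 155.9347 km
R4–R6: 181.0135 km
R2–R3: 196.5070 km
R2–R5: 199.4862 km
R2–R6: 263.1343 km
Closest pair: R1–R4 at 37.4606 km.

R1 and R4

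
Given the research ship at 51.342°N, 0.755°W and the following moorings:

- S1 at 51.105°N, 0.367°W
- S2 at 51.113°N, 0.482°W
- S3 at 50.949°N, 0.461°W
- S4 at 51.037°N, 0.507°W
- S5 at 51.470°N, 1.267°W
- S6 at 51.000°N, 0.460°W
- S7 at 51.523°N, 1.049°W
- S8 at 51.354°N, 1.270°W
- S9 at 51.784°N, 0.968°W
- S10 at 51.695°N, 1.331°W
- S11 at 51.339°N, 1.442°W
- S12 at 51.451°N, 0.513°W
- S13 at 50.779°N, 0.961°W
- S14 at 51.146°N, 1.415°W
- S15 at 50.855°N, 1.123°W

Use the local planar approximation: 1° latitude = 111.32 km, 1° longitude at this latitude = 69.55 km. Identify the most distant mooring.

S13

Distances from 51.342°N, 0.755°W:
S1: √((-0.237·111.32)² + (0.388·69.55)²) = √(696.05425 + 728.21181) = 37.739 km
S2: √((-0.229·111.32)² + (0.273·69.55)²) = √(649.85634 + 360.51187) = 31.786 km
S3: √((-0.393·111.32)² + (0.294·69.55)²) = √(1913.95400 + 418.10844) = 48.291 km
S4: √((-0.305·111.32)² + (0.248·69.55)²) = √(1152.77905 + 297.50730) = 38.083 km
S5: √((0.128·111.32)² + (-0.512·69.55)²) = √(203.03286 + 1268.04361) = 38.355 km
S6: √((-0.342·111.32)² + (0.295·69.55)²) = √(1449.43454 + 420.95755) = 43.248 km
S7: √((0.181·111.32)² + (-0.294·69.55)²) = √(405.97898 + 418.10844) = 28.707 km
S8: √((0.012·111.32)² + (-0.515·69.55)²) = √(1.78447 + 1282.94703) = 35.843 km
S9: √((0.442·111.32)² + (-0.213·69.55)²) = √(2420.97851 + 219.45904) = 51.385 km
S10: √((0.353·111.32)² + (-0.576·69.55)²) = √(1544.17247 + 1604.86770) = 56.116 km
S11: √((-0.003·111.32)² + (-0.687·69.55)²) = √(0.11153 + 2283.00963) = 47.782 km
S12: √((0.109·111.32)² + (0.242·69.55)²) = √(147.23104 + 283.28593) = 20.749 km
S13: √((-0.563·111.32)² + (-0.206·69.55)²) = √(3927.92498 + 205.27153) = 64.290 km
S14: √((-0.196·111.32)² + (-0.660·69.55)²) = √(476.05654 + 2107.08541) = 50.825 km
S15: √((-0.487·111.32)² + (-0.368·69.55)²) = √(2939.03202 + 655.07331) = 59.951 km
Maximum: S13 at 64.290 km.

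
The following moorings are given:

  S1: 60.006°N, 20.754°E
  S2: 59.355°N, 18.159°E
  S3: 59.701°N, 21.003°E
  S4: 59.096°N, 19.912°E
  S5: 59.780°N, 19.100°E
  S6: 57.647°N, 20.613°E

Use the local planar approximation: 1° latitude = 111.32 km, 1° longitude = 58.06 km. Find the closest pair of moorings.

Pairwise distances:
S1–S2: 167.188 km
S1–S3: 36.902 km
S1–S4: 112.480 km
S1–S5: 99.272 km
S1–S6: 262.731 km
S2–S3: 169.555 km
S2–S4: 105.784 km
S2–S5: 72.272 km
S2–S6: 237.595 km
S3–S4: 92.457 km
S3–S5: 110.838 km
S3–S6: 229.770 km
S4–S5: 89.556 km
S4–S6: 166.358 km
S5–S6: 253.174 km
Closest pair: S1–S3 at 36.902 km.

S1 and S3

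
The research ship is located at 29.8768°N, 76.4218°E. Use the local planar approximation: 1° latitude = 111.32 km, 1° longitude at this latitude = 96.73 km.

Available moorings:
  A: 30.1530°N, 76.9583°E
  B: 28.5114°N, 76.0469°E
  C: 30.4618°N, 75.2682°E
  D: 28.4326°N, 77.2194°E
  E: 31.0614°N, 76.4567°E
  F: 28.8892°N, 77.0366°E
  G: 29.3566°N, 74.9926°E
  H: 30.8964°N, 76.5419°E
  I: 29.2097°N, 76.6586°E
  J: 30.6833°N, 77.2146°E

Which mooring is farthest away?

D

Distances from 29.8768°N, 76.4218°E:
A: √((0.2762·111.32)² + (0.5365·96.73)²) = √(945.352428 + 2693.157970) = 60.3201 km
B: √((-1.3654·111.32)² + (-0.3749·96.73)²) = √(23102.883725 + 1315.083281) = 156.2625 km
C: √((0.5850·111.32)² + (-1.1536·96.73)²) = √(4240.900933 + 12451.821040) = 129.2003 km
D: √((-1.4442·111.32)² + (0.7976·96.73)²) = √(25846.460433 + 5952.407650) = 178.3224 km
E: √((1.1846·111.32)² + (0.0349·96.73)²) = √(17389.610393 + 11.396546) = 131.9129 km
F: √((-0.9876·111.32)² + (0.6148·96.73)²) = √(12086.722684 + 3536.633800) = 124.9934 km
G: √((-0.5202·111.32)² + (-1.4292·96.73)²) = √(3353.413366 + 19112.099186) = 149.8850 km
H: √((1.0196·111.32)² + (0.1201·96.73)²) = √(12882.674948 + 134.961032) = 114.0949 km
I: √((-0.6671·111.32)² + (0.2368·96.73)²) = √(5514.781076 + 524.669443) = 77.7139 km
J: √((0.8065·111.32)² + (0.7928·96.73)²) = √(8060.372985 + 5880.979405) = 118.0735 km
Maximum: D at 178.3224 km.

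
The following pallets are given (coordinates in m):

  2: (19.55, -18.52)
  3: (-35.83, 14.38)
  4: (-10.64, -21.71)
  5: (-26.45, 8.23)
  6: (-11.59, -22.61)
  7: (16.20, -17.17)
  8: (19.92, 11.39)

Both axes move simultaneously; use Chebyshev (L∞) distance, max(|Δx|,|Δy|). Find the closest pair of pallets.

Pairwise distances:
2–3: 55.38 m
2–4: 30.19 m
2–5: 46.00 m
2–6: 31.14 m
2–7: 3.35 m
2–8: 29.91 m
3–4: 36.09 m
3–5: 9.38 m
3–6: 36.99 m
3–7: 52.03 m
3–8: 55.75 m
4–5: 29.94 m
4–6: 0.95 m
4–7: 26.84 m
4–8: 33.10 m
5–6: 30.84 m
5–7: 42.65 m
5–8: 46.37 m
6–7: 27.79 m
6–8: 34.00 m
7–8: 28.56 m
Closest pair: 4–6 at 0.95 m.

4 and 6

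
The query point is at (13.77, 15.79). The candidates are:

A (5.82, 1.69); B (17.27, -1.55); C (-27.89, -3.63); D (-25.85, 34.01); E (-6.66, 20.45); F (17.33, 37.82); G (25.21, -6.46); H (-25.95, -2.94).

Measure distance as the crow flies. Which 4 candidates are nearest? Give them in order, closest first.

Distances from (13.77, 15.79):
A: 16.19
B: 17.69
C: 45.96
D: 43.61
E: 20.95
F: 22.32
G: 25.02
H: 43.91
Sorted: A (16.19) < B (17.69) < E (20.95) < F (22.32) < G (25.02) < D (43.61) < …

A, B, E, F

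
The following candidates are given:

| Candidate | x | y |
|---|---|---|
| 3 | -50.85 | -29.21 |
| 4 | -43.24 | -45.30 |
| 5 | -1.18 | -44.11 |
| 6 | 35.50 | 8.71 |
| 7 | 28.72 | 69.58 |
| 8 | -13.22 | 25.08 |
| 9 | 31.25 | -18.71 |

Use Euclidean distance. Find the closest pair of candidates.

Pairwise distances:
3–4: 17.80
6–9: 27.75
5–9: 41.19
4–5: 42.08
6–8: 51.40
3–5: 51.86
7–8: 61.15
6–7: 61.25
8–9: 62.41
5–6: 64.31
3–8: 66.06
5–8: 70.23
4–8: 76.51
4–9: 79.09
3–9: 82.77
7–9: 88.33
3–6: 94.31
4–6: 95.48
5–7: 117.56
3–7: 126.85
4–7: 135.56
Closest pair: 3–4 at 17.80.

3 and 4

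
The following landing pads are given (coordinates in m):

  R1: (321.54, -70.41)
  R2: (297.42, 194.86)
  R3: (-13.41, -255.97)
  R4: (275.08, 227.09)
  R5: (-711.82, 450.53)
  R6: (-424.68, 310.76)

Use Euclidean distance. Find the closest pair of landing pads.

R2 and R4

Pairwise distances:
R1–R2: 266.36 m
R1–R3: 382.92 m
R1–R4: 301.11 m
R1–R5: 1157.24 m
R1–R6: 837.93 m
R2–R3: 547.60 m
R2–R4: 39.22 m
R2–R5: 1041.12 m
R2–R6: 731.34 m
R3–R4: 562.65 m
R3–R5: 993.44 m
R3–R6: 700.23 m
R4–R5: 1011.88 m
R4–R6: 704.74 m
R5–R6: 319.35 m
Closest pair: R2–R4 at 39.22 m.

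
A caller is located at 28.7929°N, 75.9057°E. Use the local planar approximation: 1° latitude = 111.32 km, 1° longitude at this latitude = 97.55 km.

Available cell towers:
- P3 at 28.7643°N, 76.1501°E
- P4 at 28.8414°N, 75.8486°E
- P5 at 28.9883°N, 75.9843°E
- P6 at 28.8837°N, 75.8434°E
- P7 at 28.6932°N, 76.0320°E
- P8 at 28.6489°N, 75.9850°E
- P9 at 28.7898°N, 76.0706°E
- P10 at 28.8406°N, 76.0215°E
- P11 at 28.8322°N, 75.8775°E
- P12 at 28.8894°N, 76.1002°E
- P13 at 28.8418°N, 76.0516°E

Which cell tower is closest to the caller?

P11

Distances from 28.7929°N, 75.9057°E:
P3: √((-0.0286·111.32)² + (0.2444·97.55)²) = √(10.136277 + 568.403771) = 24.0529 km
P4: √((0.0485·111.32)² + (-0.0571·97.55)²) = √(29.149417 + 31.026070) = 7.7573 km
P5: √((0.1954·111.32)² + (0.0786·97.55)²) = √(473.146372 + 58.789483) = 23.0637 km
P6: √((0.0908·111.32)² + (-0.0623·97.55)²) = √(102.168753 + 36.934365) = 11.7942 km
P7: √((-0.0997·111.32)² + (0.1263·97.55)²) = √(123.179011 + 151.796322) = 16.5824 km
P8: √((-0.1440·111.32)² + (0.0793·97.55)²) = √(256.963465 + 59.841287) = 17.7990 km
P9: √((-0.0031·111.32)² + (0.1649·97.55)²) = √(0.119088 + 258.759235) = 16.0897 km
P10: √((0.0477·111.32)² + (0.1158·97.55)²) = √(28.195718 + 127.606168) = 12.4821 km
P11: √((0.0393·111.32)² + (-0.0282·97.55)²) = √(19.139540 + 7.567506) = 5.1679 km
P12: √((0.0965·111.32)² + (0.1945·97.55)²) = √(115.398728 + 359.992754) = 21.8035 km
P13: √((0.0489·111.32)² + (0.1459·97.55)²) = √(29.632215 + 202.565337) = 15.2380 km
Minimum: P11 at 5.1679 km.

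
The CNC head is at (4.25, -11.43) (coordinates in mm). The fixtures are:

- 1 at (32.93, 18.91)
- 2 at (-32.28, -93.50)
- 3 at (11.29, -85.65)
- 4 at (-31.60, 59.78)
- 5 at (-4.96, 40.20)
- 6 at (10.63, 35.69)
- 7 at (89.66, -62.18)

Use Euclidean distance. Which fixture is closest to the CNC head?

Distances from (4.25, -11.43):
1: 41.75 mm
2: 89.83 mm
3: 74.55 mm
4: 79.73 mm
5: 52.45 mm
6: 47.55 mm
7: 99.35 mm
Minimum: 1 at 41.75 mm.

1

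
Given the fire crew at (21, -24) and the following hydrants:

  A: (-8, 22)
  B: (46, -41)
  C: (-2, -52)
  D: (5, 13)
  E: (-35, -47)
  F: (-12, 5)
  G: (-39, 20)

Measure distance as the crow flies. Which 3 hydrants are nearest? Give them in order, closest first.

Distances from (21, -24):
A: 54.4
B: 30.2
C: 36.2
D: 40.3
E: 60.5
F: 43.9
G: 74.4
Sorted: B (30.2) < C (36.2) < D (40.3) < F (43.9) < A (54.4) < …

B, C, D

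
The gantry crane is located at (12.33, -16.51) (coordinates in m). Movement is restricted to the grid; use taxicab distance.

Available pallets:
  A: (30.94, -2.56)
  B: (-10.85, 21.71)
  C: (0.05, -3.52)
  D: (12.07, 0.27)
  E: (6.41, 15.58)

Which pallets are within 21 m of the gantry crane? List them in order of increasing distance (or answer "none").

Distances from (12.33, -16.51):
A: 32.56 m
B: 61.40 m
C: 25.27 m
D: 17.04 m
E: 38.01 m
Threshold 21 m: D (17.04 m) is within range.

D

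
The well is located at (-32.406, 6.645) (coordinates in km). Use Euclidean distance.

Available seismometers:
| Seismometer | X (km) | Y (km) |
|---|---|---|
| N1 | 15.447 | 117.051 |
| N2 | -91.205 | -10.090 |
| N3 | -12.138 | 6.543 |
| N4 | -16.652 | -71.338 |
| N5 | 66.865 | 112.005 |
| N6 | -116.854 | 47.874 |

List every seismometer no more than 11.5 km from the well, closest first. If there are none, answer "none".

Distances from (-32.406, 6.645):
N1: √((47.853)² + (110.406)²) = √(2289.90961 + 12189.48484) = 120.330 km
N2: √((-58.799)² + (-16.735)²) = √(3457.32240 + 280.06023) = 61.134 km
N3: √((20.268)² + (-0.102)²) = √(410.79182 + 0.01040) = 20.268 km
N4: √((15.754)² + (-77.983)²) = √(248.18852 + 6081.34829) = 79.558 km
N5: √((99.271)² + (105.360)²) = √(9854.73144 + 11100.72960) = 144.760 km
N6: √((-84.448)² + (41.229)²) = √(7131.46470 + 1699.83044) = 93.975 km
Threshold 11.5 km: none within range.

none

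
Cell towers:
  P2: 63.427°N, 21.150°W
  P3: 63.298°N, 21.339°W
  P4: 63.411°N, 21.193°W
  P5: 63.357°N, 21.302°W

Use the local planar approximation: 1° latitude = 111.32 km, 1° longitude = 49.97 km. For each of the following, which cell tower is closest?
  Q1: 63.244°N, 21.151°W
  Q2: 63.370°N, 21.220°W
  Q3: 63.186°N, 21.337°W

Q1→P3; Q2→P5; Q3→P3

Q1 at 63.244°N, 21.151°W:
  P2: √((0.183·111.32)² + (0.001·49.97)²) = √(415.00046 + 0.00250) = 20.372 km
  P3: √((0.054·111.32)² + (-0.188·49.97)²) = √(36.13549 + 88.25400) = 11.153 km
  P4: √((0.167·111.32)² + (-0.042·49.97)²) = √(345.60446 + 4.40471) = 18.709 km
  P5: √((0.113·111.32)² + (-0.151·49.97)²) = √(158.23527 + 56.93412) = 14.669 km
  → nearest: P3 (11.153 km)
Q2 at 63.370°N, 21.220°W:
  P2: √((0.057·111.32)² + (0.070·49.97)²) = √(40.26207 + 12.23530) = 7.246 km
  P3: √((-0.072·111.32)² + (-0.119·49.97)²) = √(64.24087 + 35.36003) = 9.980 km
  P4: √((0.041·111.32)² + (0.027·49.97)²) = √(20.83119 + 1.82031) = 4.759 km
  P5: √((-0.013·111.32)² + (-0.082·49.97)²) = √(2.09427 + 16.78983) = 4.346 km
  → nearest: P5 (4.346 km)
Q3 at 63.186°N, 21.337°W:
  P2: √((0.241·111.32)² + (0.187·49.97)²) = √(719.74802 + 87.31762) = 28.409 km
  P3: √((0.112·111.32)² + (-0.002·49.97)²) = √(155.44703 + 0.00999) = 12.468 km
  P4: √((0.225·111.32)² + (0.144·49.97)²) = √(627.35221 + 51.77781) = 26.060 km
  P5: √((0.171·111.32)² + (0.035·49.97)²) = √(362.35864 + 3.05883) = 19.116 km
  → nearest: P3 (12.468 km)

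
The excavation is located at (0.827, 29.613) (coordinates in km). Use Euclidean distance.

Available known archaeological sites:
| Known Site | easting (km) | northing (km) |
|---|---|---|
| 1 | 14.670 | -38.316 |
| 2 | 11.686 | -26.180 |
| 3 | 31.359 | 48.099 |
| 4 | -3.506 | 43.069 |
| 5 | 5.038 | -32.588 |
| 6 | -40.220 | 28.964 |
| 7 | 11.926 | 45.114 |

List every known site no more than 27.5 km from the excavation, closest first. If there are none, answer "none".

Distances from (0.827, 29.613):
1: 69.325 km
2: 56.840 km
3: 35.692 km
4: 14.136 km
5: 62.343 km
6: 41.052 km
7: 19.065 km
Threshold 27.5 km: 4 (14.136 km), 7 (19.065 km) are within range.

4, 7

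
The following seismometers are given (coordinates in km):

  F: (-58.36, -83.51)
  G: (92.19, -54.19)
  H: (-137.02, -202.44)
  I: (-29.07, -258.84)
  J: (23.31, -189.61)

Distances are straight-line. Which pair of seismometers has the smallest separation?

I and J

Pairwise distances:
F–G: 153.38 km
F–H: 142.59 km
F–I: 177.76 km
F–J: 133.89 km
G–H: 272.97 km
G–I: 237.88 km
G–J: 151.93 km
H–I: 121.80 km
H–J: 160.84 km
I–J: 86.81 km
Closest pair: I–J at 86.81 km.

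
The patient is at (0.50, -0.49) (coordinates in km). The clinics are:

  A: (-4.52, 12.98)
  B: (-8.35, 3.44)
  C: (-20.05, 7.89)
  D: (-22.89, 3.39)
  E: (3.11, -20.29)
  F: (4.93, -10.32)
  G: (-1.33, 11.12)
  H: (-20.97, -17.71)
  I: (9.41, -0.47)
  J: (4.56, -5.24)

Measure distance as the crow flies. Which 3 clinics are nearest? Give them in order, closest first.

Distances from (0.50, -0.49):
A: 14.38 km
B: 9.68 km
C: 22.19 km
D: 23.71 km
E: 19.97 km
F: 10.78 km
G: 11.75 km
H: 27.52 km
I: 8.91 km
J: 6.25 km
Sorted: J (6.25 km) < I (8.91 km) < B (9.68 km) < F (10.78 km) < G (11.75 km) < …

J, I, B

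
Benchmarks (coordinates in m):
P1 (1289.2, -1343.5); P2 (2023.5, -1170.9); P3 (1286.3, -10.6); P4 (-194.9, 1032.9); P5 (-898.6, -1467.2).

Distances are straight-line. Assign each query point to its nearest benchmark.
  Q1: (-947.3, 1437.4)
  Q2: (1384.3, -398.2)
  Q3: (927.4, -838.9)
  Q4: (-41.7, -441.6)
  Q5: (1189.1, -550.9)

Q1 at (-947.3, 1437.4):
  P1: 3568.7 m
  P2: 3953.3 m
  P3: 2661.9 m
  P4: 854.2 m
  P5: 2905.0 m
  → nearest: P4 (854.2 m)
Q2 at (1384.3, -398.2):
  P1: 950.1 m
  P2: 1002.8 m
  P3: 399.8 m
  P4: 2131.2 m
  P5: 2520.8 m
  → nearest: P3 (399.8 m)
Q3 at (927.4, -838.9):
  P1: 620.9 m
  P2: 1145.3 m
  P3: 902.7 m
  P4: 2182.5 m
  P5: 1931.1 m
  → nearest: P1 (620.9 m)
Q4 at (-41.7, -441.6):
  P1: 1607.7 m
  P2: 2190.2 m
  P3: 1396.2 m
  P4: 1482.4 m
  P5: 1336.5 m
  → nearest: P5 (1336.5 m)
Q5 at (1189.1, -550.9):
  P1: 798.9 m
  P2: 1039.5 m
  P3: 549.0 m
  P4: 2103.3 m
  P5: 2279.9 m
  → nearest: P3 (549.0 m)

Q1→P4; Q2→P3; Q3→P1; Q4→P5; Q5→P3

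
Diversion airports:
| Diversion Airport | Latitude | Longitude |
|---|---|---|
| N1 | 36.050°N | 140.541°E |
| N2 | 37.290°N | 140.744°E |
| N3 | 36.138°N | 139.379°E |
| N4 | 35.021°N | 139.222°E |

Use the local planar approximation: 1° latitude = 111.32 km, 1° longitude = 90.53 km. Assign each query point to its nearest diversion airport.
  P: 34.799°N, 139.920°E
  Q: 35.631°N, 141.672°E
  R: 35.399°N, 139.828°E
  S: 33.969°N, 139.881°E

P→N4; Q→N1; R→N4; S→N4

P at 34.799°N, 139.920°E:
  N1: √((1.251·111.32)² + (0.621·90.53)²) = √(19393.71525 + 3160.59058) = 150.181 km
  N2: √((2.491·111.32)² + (0.824·90.53)²) = √(76894.24736 + 5564.67063) = 287.157 km
  N3: √((1.339·111.32)² + (-0.541·90.53)²) = √(22218.13234 + 2398.72008) = 156.898 km
  N4: √((0.222·111.32)² + (-0.698·90.53)²) = √(610.73435 + 3992.96852) = 67.851 km
  → nearest: N4 (67.851 km)
Q at 35.631°N, 141.672°E:
  N1: √((0.419·111.32)² + (-1.131·90.53)²) = √(2175.57691 + 10483.59538) = 112.513 km
  N2: √((1.659·111.32)² + (-0.928·90.53)²) = √(34106.65808 + 7057.98926) = 202.891 km
  N3: √((0.507·111.32)² + (-2.293·90.53)²) = √(3185.38781 + 43091.65262) = 215.121 km
  N4: √((-0.610·111.32)² + (-2.450·90.53)²) = √(4611.11619 + 49194.57460) = 231.961 km
  → nearest: N1 (112.513 km)
R at 35.399°N, 139.828°E:
  N1: √((0.651·111.32)² + (0.713·90.53)²) = √(5251.80234 + 4166.43010) = 97.048 km
  N2: √((1.891·111.32)² + (0.916·90.53)²) = √(44312.82656 + 6876.63523) = 226.251 km
  N3: √((0.739·111.32)² + (-0.449·90.53)²) = √(6767.60920 + 1652.25747) = 91.760 km
  N4: √((-0.378·111.32)² + (-0.606·90.53)²) = √(1770.63887 + 3009.74907) = 69.140 km
  → nearest: N4 (69.140 km)
S at 33.969°N, 139.881°E:
  N1: √((2.081·111.32)² + (0.660·90.53)²) = √(53664.92858 + 3570.03860) = 239.238 km
  N2: √((3.321·111.32)² + (0.863·90.53)²) = √(136673.44661 + 6103.88907) = 377.859 km
  N3: √((2.169·111.32)² + (-0.502·90.53)²) = √(58299.58984 + 2065.34437) = 245.693 km
  N4: √((1.052·111.32)² + (-0.659·90.53)²) = √(13714.43356 + 3559.22850) = 131.429 km
  → nearest: N4 (131.429 km)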